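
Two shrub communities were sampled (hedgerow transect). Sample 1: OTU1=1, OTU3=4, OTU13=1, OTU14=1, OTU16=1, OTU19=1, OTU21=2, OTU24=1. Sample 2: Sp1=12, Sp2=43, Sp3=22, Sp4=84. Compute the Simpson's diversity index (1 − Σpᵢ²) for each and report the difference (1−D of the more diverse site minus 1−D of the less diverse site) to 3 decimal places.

0.187

Sample 1: N=12, proportions 0.0833333, 0.3333333, 0.0833333, 0.0833333, 0.0833333, 0.0833333, 0.1666667, 0.0833333, giving 1−D = 0.8194444 (working shown to 7 dp, full precision carried).
Sample 2: N=161, proportions 0.0745342, 0.2670807, 0.136646, 0.5217391, giving 1−D = 0.6322287.
Difference = |0.8194444 − 0.6322287| = 0.1872157, i.e. 0.187 to 3 decimal places.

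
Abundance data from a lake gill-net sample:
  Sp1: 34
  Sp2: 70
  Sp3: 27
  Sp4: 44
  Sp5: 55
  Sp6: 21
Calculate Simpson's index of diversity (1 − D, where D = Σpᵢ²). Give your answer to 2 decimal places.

Total N = 34+70+27+44+55+21 = 251, so the proportions are 0.1355, 0.2789, 0.1076, 0.1753, 0.2191, 0.0837 (working shown to 4 dp, full precision carried).
D = 0.1355² + 0.2789² + 0.1076² + 0.1753² + 0.2191² + 0.0837² = 0.0183 + 0.0778 + 0.0116 + 0.0307 + 0.0480 + 0.0070 = 0.1934.
So 1 − D = 0.8066, i.e. 0.81 to 2 decimal places.

0.81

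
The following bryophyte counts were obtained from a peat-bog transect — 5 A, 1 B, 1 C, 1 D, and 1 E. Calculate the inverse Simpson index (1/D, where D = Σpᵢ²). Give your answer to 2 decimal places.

2.79

Total N = 5+1+1+1+1 = 9, so the proportions are 0.55556, 0.11111, 0.11111, 0.11111, 0.11111 (working shown to 5 dp, full precision carried).
D = 0.55556² + 0.11111² + 0.11111² + 0.11111² + 0.11111² = 0.30864 + 0.01235 + 0.01235 + 0.01235 + 0.01235 = 0.35802.
So 1/D = 2.7931, i.e. 2.79 to 2 decimal places.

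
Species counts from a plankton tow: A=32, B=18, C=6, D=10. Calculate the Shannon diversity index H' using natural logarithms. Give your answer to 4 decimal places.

1.2093

Total N = 32+18+6+10 = 66, so the proportions are 0.484848, 0.272727, 0.090909, 0.151515 (working shown to 6 dp, full precision carried).
Each pᵢ ln pᵢ term: 0.484848×(-0.723919)=-0.350991, 0.272727×(-1.299283)=-0.354350, 0.090909×(-2.397895)=-0.217990, 0.151515×(-1.887070)=-0.285920.
Sum = -1.209251, so H' = 1.2093.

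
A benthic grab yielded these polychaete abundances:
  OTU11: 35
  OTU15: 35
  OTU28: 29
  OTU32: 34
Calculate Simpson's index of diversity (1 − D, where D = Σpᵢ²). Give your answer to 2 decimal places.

0.75

Total N = 35+35+29+34 = 133, so the proportions are 0.2632, 0.2632, 0.218, 0.2556 (working shown to 4 dp, full precision carried).
D = 0.2632² + 0.2632² + 0.218² + 0.2556² = 0.0693 + 0.0693 + 0.0475 + 0.0654 = 0.2514.
So 1 − D = 0.7486, i.e. 0.75 to 2 decimal places.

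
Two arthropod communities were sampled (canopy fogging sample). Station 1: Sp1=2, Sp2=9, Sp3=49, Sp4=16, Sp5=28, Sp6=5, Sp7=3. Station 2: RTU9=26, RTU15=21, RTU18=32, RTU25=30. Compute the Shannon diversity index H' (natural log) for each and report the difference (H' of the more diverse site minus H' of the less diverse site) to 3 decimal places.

0.122

Station 1: N=112, proportions 0.01786, 0.08036, 0.4375, 0.14286, 0.25, 0.04464, 0.02679, giving H' = 1.49647 (working shown to 5 dp, full precision carried).
Station 2: N=109, proportions 0.23853, 0.19266, 0.29358, 0.27523, giving H' = 1.37405.
Difference = |1.49647 − 1.37405| = 0.12242, i.e. 0.122 to 3 decimal places.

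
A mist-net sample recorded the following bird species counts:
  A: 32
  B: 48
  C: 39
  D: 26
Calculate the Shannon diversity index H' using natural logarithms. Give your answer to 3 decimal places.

1.361

Total N = 32+48+39+26 = 145, so the proportions are 0.22069, 0.33103, 0.26897, 0.17931 (working shown to 5 dp, full precision carried).
Each pᵢ ln pᵢ term: 0.22069×(-1.51100)=-0.33346, 0.33103×(-1.10553)=-0.36597, 0.26897×(-1.31317)=-0.35320, 0.17931×(-1.71864)=-0.30817.
Sum = -1.36080, so H' = 1.361.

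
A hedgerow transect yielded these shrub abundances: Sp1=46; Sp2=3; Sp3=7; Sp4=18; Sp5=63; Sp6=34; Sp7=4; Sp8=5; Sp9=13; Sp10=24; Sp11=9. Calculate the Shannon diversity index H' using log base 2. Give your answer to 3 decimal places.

Total N = 46+3+7+18+63+34+4+5+13+24+9 = 226, so the proportions are 0.20354, 0.01327, 0.03097, 0.07965, 0.27876, 0.15044, 0.0177, 0.02212, 0.05752, 0.10619, 0.03982 (working shown to 5 dp, full precision carried).
Each pᵢ log₂ pᵢ term: 0.20354×(-2.29662)=-0.46745, 0.01327×(-6.23522)=-0.08277, 0.03097×(-5.01282)=-0.15526, 0.07965×(-3.65025)=-0.29073, 0.27876×(-1.84290)=-0.51373, 0.15044×(-2.73272)=-0.41112, 0.0177×(-5.82018)=-0.10301, 0.02212×(-5.49825)=-0.12164, 0.05752×(-4.11974)=-0.23698, 0.10619×(-3.23522)=-0.34356, 0.03982×(-4.65025)=-0.18519.
Sum = -2.91144, so H' = 2.911.

2.911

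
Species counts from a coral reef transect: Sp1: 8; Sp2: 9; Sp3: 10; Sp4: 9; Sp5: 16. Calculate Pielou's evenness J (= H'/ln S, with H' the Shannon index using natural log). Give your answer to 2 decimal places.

Total N = 8+9+10+9+16 = 52, so the proportions are 0.1538, 0.1731, 0.1923, 0.1731, 0.3077 (working shown to 4 dp, full precision carried).
H' = −Σ pᵢ ln pᵢ = −((-0.2880) + (-0.3036) + (-0.3170) + (-0.3036) + (-0.3627)) = 1.5748.
With S = 5 species, ln S = 1.6094, so J = 1.5748/1.6094 = 0.9785, i.e. 0.98 to 2 decimal places.

0.98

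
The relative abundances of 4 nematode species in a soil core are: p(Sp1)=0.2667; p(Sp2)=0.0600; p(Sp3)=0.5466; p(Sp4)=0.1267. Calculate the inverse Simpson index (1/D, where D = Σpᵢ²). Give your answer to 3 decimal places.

D = 0.2667² + 0.06² + 0.5466² + 0.1267² = 0.071129 + 0.003600 + 0.298772 + 0.016053 = 0.389553 (working shown to 6 dp, full precision carried).
So 1/D = 2.56704, i.e. 2.567 to 3 decimal places.

2.567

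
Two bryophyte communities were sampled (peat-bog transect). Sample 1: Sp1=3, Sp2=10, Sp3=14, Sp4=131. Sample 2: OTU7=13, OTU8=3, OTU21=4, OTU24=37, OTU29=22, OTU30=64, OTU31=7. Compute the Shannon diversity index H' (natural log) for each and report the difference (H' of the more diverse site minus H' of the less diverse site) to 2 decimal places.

Sample 1: N=158, proportions 0.019, 0.0633, 0.0886, 0.8291, giving H' = 0.6201 (working shown to 4 dp, full precision carried).
Sample 2: N=150, proportions 0.0867, 0.02, 0.0267, 0.2467, 0.1467, 0.4267, 0.0467, giving H' = 1.5201.
Difference = |0.6201 − 1.5201| = 0.9000, i.e. 0.90 to 2 decimal places.

0.90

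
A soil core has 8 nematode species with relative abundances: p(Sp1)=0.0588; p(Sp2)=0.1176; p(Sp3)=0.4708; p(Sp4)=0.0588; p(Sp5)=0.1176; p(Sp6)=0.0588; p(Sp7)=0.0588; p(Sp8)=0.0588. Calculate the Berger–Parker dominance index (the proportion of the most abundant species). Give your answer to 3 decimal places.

The largest proportion is 0.4708, i.e. d = 0.471 to 3 decimal places.

0.471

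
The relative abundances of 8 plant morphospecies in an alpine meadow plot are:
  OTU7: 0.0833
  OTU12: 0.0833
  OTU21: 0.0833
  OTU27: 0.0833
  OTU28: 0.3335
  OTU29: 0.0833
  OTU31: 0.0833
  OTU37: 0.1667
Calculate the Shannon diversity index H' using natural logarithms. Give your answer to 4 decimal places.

Each pᵢ ln pᵢ term (working shown to 6 dp, full precision carried): 0.0833×(-2.485307)=-0.207026, 0.0833×(-2.485307)=-0.207026, 0.0833×(-2.485307)=-0.207026, 0.0833×(-2.485307)=-0.207026, 0.3335×(-1.098112)=-0.366220, 0.0833×(-2.485307)=-0.207026, 0.0833×(-2.485307)=-0.207026, 0.1667×(-1.791559)=-0.298653.
Sum = -1.907030, so H' = 1.9070.

1.9070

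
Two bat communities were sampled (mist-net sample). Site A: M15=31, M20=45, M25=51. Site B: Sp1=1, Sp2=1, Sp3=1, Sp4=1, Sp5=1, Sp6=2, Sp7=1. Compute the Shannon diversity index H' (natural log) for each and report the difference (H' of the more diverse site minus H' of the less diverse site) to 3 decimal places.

Site A: N=127, proportions 0.24409, 0.35433, 0.40157, giving H' = 1.07823 (working shown to 5 dp, full precision carried).
Site B: N=8, proportions 0.125, 0.125, 0.125, 0.125, 0.125, 0.25, 0.125, giving H' = 1.90615.
Difference = |1.07823 − 1.90615| = 0.82792, i.e. 0.828 to 3 decimal places.

0.828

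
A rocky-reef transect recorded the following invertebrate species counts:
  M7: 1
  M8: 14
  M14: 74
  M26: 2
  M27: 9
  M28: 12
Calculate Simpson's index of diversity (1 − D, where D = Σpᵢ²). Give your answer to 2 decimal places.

0.53

Total N = 1+14+74+2+9+12 = 112, so the proportions are 0.0089, 0.125, 0.6607, 0.0179, 0.0804, 0.1071 (working shown to 4 dp, full precision carried).
D = 0.0089² + 0.125² + 0.6607² + 0.0179² + 0.0804² + 0.1071² = 0.0001 + 0.0156 + 0.4365 + 0.0003 + 0.0065 + 0.0115 = 0.4705.
So 1 − D = 0.5295, i.e. 0.53 to 2 decimal places.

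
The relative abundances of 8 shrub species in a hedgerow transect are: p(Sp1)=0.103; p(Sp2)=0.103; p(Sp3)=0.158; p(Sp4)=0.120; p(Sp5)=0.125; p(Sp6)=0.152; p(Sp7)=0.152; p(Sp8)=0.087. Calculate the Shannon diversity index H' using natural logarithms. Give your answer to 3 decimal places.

2.059

Each pᵢ ln pᵢ term (working shown to 5 dp, full precision carried): 0.103×(-2.27303)=-0.23412, 0.103×(-2.27303)=-0.23412, 0.158×(-1.84516)=-0.29154, 0.12×(-2.12026)=-0.25443, 0.125×(-2.07944)=-0.25993, 0.152×(-1.88387)=-0.28635, 0.152×(-1.88387)=-0.28635, 0.087×(-2.44185)=-0.21244.
Sum = -2.05928, so H' = 2.059.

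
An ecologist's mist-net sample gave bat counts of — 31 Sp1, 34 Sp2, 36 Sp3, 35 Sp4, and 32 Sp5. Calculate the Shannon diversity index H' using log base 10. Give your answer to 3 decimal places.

0.698

Total N = 31+34+36+35+32 = 168, so the proportions are 0.18452, 0.20238, 0.21429, 0.20833, 0.19048 (working shown to 5 dp, full precision carried).
Each pᵢ log₁₀ pᵢ term: 0.18452×(-0.73395)=-0.13543, 0.20238×(-0.69383)=-0.14042, 0.21429×(-0.66901)=-0.14336, 0.20833×(-0.68124)=-0.14193, 0.19048×(-0.72016)=-0.13717.
Sum = -0.69831, so H' = 0.698.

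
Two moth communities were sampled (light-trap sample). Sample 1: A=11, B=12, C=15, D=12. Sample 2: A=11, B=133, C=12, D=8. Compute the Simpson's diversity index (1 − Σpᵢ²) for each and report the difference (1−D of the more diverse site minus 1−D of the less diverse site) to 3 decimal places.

0.416

Sample 1: N=50, proportions 0.22, 0.24, 0.3, 0.24, giving 1−D = 0.74640 (working shown to 5 dp, full precision carried).
Sample 2: N=164, proportions 0.06707, 0.81098, 0.07317, 0.04878, giving 1−D = 0.33009.
Difference = |0.74640 − 0.33009| = 0.41631, i.e. 0.416 to 3 decimal places.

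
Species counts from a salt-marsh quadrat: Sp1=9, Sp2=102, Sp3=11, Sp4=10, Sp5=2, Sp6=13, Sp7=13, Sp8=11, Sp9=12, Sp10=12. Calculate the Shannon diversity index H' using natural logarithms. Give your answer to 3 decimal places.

Total N = 9+102+11+10+2+13+13+11+12+12 = 195, so the proportions are 0.04615, 0.52308, 0.05641, 0.05128, 0.01026, 0.06667, 0.06667, 0.05641, 0.06154, 0.06154 (working shown to 5 dp, full precision carried).
Each pᵢ ln pᵢ term: 0.04615×(-3.07577)=-0.14196, 0.52308×(-0.64803)=-0.33897, 0.05641×(-2.87510)=-0.16219, 0.05128×(-2.97041)=-0.15233, 0.01026×(-4.57985)=-0.04697, 0.06667×(-2.70805)=-0.18054, 0.06667×(-2.70805)=-0.18054, 0.05641×(-2.87510)=-0.16219, 0.06154×(-2.78809)=-0.17157, 0.06154×(-2.78809)=-0.17157.
Sum = -1.70882, so H' = 1.709.

1.709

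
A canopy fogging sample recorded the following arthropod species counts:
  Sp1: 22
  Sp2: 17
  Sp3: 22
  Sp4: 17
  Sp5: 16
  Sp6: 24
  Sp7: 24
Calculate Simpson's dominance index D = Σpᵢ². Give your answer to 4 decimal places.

Total N = 22+17+22+17+16+24+24 = 142, so the proportions are 0.15493, 0.119718, 0.15493, 0.119718, 0.112676, 0.169014, 0.169014 (working shown to 6 dp, full precision carried).
D = 0.15493² + 0.119718² + 0.15493² + 0.119718² + 0.112676² + 0.169014² + 0.169014² = 0.024003 + 0.014332 + 0.024003 + 0.014332 + 0.012696 + 0.028566 + 0.028566 = 0.146499.
To 4 decimal places, D = 0.1465.

0.1465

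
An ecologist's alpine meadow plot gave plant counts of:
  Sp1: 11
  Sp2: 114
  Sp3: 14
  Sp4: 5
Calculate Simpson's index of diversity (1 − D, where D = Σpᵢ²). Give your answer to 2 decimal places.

Total N = 11+114+14+5 = 144, so the proportions are 0.0764, 0.7917, 0.0972, 0.0347 (working shown to 4 dp, full precision carried).
D = 0.0764² + 0.7917² + 0.0972² + 0.0347² = 0.0058 + 0.6267 + 0.0095 + 0.0012 = 0.6432.
So 1 − D = 0.3568, i.e. 0.36 to 2 decimal places.

0.36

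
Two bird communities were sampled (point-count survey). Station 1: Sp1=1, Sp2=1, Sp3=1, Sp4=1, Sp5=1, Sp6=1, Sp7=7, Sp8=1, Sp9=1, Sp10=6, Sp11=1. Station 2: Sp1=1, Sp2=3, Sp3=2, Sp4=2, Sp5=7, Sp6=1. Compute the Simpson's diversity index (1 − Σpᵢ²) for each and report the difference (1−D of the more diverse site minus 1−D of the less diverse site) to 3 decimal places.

0.071

Station 1: N=22, proportions 0.04545, 0.04545, 0.04545, 0.04545, 0.04545, 0.04545, 0.31818, 0.04545, 0.04545, 0.27273, 0.04545, giving 1−D = 0.80579 (working shown to 5 dp, full precision carried).
Station 2: N=16, proportions 0.0625, 0.1875, 0.125, 0.125, 0.4375, 0.0625, giving 1−D = 0.73438.
Difference = |0.80579 − 0.73438| = 0.07141, i.e. 0.071 to 3 decimal places.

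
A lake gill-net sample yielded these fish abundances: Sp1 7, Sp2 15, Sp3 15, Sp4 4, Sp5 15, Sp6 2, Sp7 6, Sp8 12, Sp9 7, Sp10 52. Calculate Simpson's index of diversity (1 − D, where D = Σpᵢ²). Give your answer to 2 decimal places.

Total N = 7+15+15+4+15+2+6+12+7+52 = 135, so the proportions are 0.0519, 0.1111, 0.1111, 0.0296, 0.1111, 0.0148, 0.0444, 0.0889, 0.0519, 0.3852 (working shown to 4 dp, full precision carried).
D = 0.0519² + 0.1111² + 0.1111² + 0.0296² + 0.1111² + 0.0148² + 0.0444² + 0.0889² + 0.0519² + 0.3852² = 0.0027 + 0.0123 + 0.0123 + 0.0009 + 0.0123 + 0.0002 + 0.0020 + 0.0079 + 0.0027 + 0.1484 = 0.2018.
So 1 − D = 0.7982, i.e. 0.80 to 2 decimal places.

0.80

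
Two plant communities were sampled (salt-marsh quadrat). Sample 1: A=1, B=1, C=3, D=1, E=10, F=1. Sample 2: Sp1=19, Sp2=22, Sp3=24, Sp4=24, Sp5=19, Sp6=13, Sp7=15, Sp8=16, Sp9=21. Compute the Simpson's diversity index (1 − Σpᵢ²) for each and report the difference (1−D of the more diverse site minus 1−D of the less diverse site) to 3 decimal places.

Sample 1: N=17, proportions 0.05882, 0.05882, 0.17647, 0.05882, 0.58824, 0.05882, giving 1−D = 0.60900 (working shown to 5 dp, full precision carried).
Sample 2: N=173, proportions 0.10983, 0.12717, 0.13873, 0.13873, 0.10983, 0.07514, 0.08671, 0.09249, 0.12139, giving 1−D = 0.88476.
Difference = |0.60900 − 0.88476| = 0.27576, i.e. 0.276 to 3 decimal places.

0.276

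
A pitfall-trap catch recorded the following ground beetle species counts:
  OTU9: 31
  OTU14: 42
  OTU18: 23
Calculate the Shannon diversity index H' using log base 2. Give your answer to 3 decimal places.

Total N = 31+42+23 = 96, so the proportions are 0.32292, 0.4375, 0.23958 (working shown to 5 dp, full precision carried).
Each pᵢ log₂ pᵢ term: 0.32292×(-1.63077)=-0.52660, 0.4375×(-1.19265)=-0.52178, 0.23958×(-2.06140)=-0.49388.
Sum = -1.54226, so H' = 1.542.

1.542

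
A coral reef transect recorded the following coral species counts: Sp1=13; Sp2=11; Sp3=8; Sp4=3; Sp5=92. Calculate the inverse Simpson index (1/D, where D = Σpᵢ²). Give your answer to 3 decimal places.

1.827

Total N = 13+11+8+3+92 = 127, so the proportions are 0.102362, 0.086614, 0.062992, 0.023622, 0.724409 (working shown to 6 dp, full precision carried).
D = 0.102362² + 0.086614² + 0.062992² + 0.023622² + 0.724409² = 0.010478 + 0.007502 + 0.003968 + 0.000558 + 0.524769 = 0.547275.
So 1/D = 1.82723, i.e. 1.827 to 3 decimal places.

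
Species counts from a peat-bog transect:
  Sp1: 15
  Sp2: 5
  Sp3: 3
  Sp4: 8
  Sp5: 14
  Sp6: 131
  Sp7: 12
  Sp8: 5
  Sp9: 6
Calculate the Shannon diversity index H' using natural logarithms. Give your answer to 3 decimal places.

Total N = 15+5+3+8+14+131+12+5+6 = 199, so the proportions are 0.07538, 0.02513, 0.01508, 0.0402, 0.07035, 0.65829, 0.0603, 0.02513, 0.03015 (working shown to 5 dp, full precision carried).
Each pᵢ ln pᵢ term: 0.07538×(-2.58525)=-0.19487, 0.02513×(-3.68387)=-0.09256, 0.01508×(-4.19469)=-0.06324, 0.0402×(-3.21386)=-0.12920, 0.07035×(-2.65425)=-0.18673, 0.65829×(-0.41811)=-0.27524, 0.0603×(-2.80840)=-0.16935, 0.02513×(-3.68387)=-0.09256, 0.03015×(-3.50155)=-0.10557.
Sum = -1.30932, so H' = 1.309.

1.309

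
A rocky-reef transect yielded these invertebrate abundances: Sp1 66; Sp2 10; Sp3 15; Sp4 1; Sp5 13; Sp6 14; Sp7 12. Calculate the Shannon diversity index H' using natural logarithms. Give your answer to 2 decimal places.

1.51

Total N = 66+10+15+1+13+14+12 = 131, so the proportions are 0.5038, 0.0763, 0.1145, 0.0076, 0.0992, 0.1069, 0.0916 (working shown to 4 dp, full precision carried).
Each pᵢ ln pᵢ term: 0.5038×(-0.6855)=-0.3454, 0.0763×(-2.5726)=-0.1964, 0.1145×(-2.1671)=-0.2481, 0.0076×(-4.8752)=-0.0372, 0.0992×(-2.3102)=-0.2293, 0.1069×(-2.2361)=-0.2390, 0.0916×(-2.3903)=-0.2190.
Sum = -1.5143, so H' = 1.51.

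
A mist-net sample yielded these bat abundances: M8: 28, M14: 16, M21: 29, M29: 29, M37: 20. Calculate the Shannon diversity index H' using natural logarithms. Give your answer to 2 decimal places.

Total N = 28+16+29+29+20 = 122, so the proportions are 0.2295, 0.1311, 0.2377, 0.2377, 0.1639 (working shown to 4 dp, full precision carried).
Each pᵢ ln pᵢ term: 0.2295×(-1.4718)=-0.3378, 0.1311×(-2.0314)=-0.2664, 0.2377×(-1.4367)=-0.3415, 0.2377×(-1.4367)=-0.3415, 0.1639×(-1.8083)=-0.2964.
Sum = -1.5837, so H' = 1.58.

1.58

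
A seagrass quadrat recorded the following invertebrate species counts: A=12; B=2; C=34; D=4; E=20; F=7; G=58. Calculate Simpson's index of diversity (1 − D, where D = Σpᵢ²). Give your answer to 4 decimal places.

0.7265

Total N = 12+2+34+4+20+7+58 = 137, so the proportions are 0.087591, 0.014599, 0.248175, 0.029197, 0.145985, 0.051095, 0.423358 (working shown to 6 dp, full precision carried).
D = 0.087591² + 0.014599² + 0.248175² + 0.029197² + 0.145985² + 0.051095² + 0.423358² = 0.007672 + 0.000213 + 0.061591 + 0.000852 + 0.021312 + 0.002611 + 0.179232 = 0.273483.
So 1 − D = 0.726517, i.e. 0.7265 to 4 decimal places.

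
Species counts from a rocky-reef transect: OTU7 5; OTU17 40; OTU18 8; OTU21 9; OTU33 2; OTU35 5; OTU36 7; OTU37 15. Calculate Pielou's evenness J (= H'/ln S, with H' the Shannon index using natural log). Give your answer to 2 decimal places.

Total N = 5+40+8+9+2+5+7+15 = 91, so the proportions are 0.0549, 0.4396, 0.0879, 0.0989, 0.022, 0.0549, 0.0769, 0.1648 (working shown to 4 dp, full precision carried).
H' = −Σ pᵢ ln pᵢ = −((-0.1594) + (-0.3613) + (-0.2138) + (-0.2288) + (-0.0839) + (-0.1594) + (-0.1973) + (-0.2972)) = 1.7011.
With S = 8 species, ln S = 2.0794, so J = 1.7011/2.0794 = 0.8181, i.e. 0.82 to 2 decimal places.

0.82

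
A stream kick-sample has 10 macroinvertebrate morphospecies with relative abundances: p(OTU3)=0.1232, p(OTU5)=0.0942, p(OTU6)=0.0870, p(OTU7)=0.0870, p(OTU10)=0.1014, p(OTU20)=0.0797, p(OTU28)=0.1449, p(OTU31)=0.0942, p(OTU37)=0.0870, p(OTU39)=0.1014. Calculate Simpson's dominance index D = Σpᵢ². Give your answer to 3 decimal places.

0.104

D = 0.1232² + 0.0942² + 0.087² + 0.087² + 0.1014² + 0.0797² + 0.1449² + 0.0942² + 0.087² + 0.1014² = 0.01518 + 0.00887 + 0.00757 + 0.00757 + 0.01028 + 0.00635 + 0.02100 + 0.00887 + 0.00757 + 0.01028 = 0.10354 (working shown to 5 dp, full precision carried).
To 3 decimal places, D = 0.104.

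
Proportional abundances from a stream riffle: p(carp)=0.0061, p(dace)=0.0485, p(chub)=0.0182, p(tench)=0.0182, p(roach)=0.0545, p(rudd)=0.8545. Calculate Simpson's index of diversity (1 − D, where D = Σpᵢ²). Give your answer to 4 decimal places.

D = 0.0061² + 0.0485² + 0.0182² + 0.0182² + 0.0545² + 0.8545² = 0.000037 + 0.002352 + 0.000331 + 0.000331 + 0.002970 + 0.730170 = 0.736192 (working shown to 6 dp, full precision carried).
So 1 − D = 0.263808, i.e. 0.2638 to 4 decimal places.

0.2638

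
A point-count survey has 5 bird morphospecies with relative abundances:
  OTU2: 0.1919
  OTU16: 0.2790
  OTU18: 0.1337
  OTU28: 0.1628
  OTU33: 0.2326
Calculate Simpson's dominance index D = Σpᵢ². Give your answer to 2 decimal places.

D = 0.1919² + 0.279² + 0.1337² + 0.1628² + 0.2326² = 0.0368 + 0.0778 + 0.0179 + 0.0265 + 0.0541 = 0.2131 (working shown to 4 dp, full precision carried).
To 2 decimal places, D = 0.21.

0.21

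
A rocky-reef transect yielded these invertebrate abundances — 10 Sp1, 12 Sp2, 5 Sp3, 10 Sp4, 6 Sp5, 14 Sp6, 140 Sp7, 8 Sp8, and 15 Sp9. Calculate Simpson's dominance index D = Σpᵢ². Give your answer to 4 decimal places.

Total N = 10+12+5+10+6+14+140+8+15 = 220, so the proportions are 0.045455, 0.054545, 0.022727, 0.045455, 0.027273, 0.063636, 0.636364, 0.036364, 0.068182 (working shown to 6 dp, full precision carried).
D = 0.045455² + 0.054545² + 0.022727² + 0.045455² + 0.027273² + 0.063636² + 0.636364² + 0.036364² + 0.068182² = 0.002066 + 0.002975 + 0.000517 + 0.002066 + 0.000744 + 0.004050 + 0.404959 + 0.001322 + 0.004649 = 0.423347.
To 4 decimal places, D = 0.4233.

0.4233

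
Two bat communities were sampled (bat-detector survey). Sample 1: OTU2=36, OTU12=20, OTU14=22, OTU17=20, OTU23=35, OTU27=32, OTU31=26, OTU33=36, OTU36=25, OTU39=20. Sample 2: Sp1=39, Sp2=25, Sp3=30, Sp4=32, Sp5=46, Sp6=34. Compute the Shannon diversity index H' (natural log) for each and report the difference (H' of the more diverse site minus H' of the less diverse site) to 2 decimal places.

0.50

Sample 1: N=272, proportions 0.1324, 0.0735, 0.0809, 0.0735, 0.1287, 0.1176, 0.0956, 0.1324, 0.0919, 0.0735, giving H' = 2.2739 (working shown to 4 dp, full precision carried).
Sample 2: N=206, proportions 0.1893, 0.1214, 0.1456, 0.1553, 0.2233, 0.165, giving H' = 1.7730.
Difference = |2.2739 − 1.7730| = 0.5009, i.e. 0.50 to 2 decimal places.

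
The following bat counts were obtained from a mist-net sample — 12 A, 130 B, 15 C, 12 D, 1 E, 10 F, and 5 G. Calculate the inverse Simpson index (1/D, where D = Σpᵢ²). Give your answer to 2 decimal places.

Total N = 12+130+15+12+1+10+5 = 185, so the proportions are 0.06486, 0.7027, 0.08108, 0.06486, 0.00541, 0.05405, 0.02703 (working shown to 5 dp, full precision carried).
D = 0.06486² + 0.7027² + 0.08108² + 0.06486² + 0.00541² + 0.05405² + 0.02703² = 0.00421 + 0.49379 + 0.00657 + 0.00421 + 0.00003 + 0.00292 + 0.00073 = 0.51246.
So 1/D = 1.9514, i.e. 1.95 to 2 decimal places.

1.95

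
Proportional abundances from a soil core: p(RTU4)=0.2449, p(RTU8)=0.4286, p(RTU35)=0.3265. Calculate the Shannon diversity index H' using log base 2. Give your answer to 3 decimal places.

Each pᵢ log₂ pᵢ term (working shown to 5 dp, full precision carried): 0.2449×(-2.02974)=-0.49708, 0.4286×(-1.22230)=-0.52388, 0.3265×(-1.61485)=-0.52725.
Sum = -1.54821, so H' = 1.548.

1.548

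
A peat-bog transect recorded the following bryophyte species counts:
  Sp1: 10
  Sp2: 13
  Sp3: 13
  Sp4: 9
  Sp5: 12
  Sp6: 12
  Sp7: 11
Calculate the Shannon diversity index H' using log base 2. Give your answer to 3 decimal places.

Total N = 10+13+13+9+12+12+11 = 80, so the proportions are 0.125, 0.1625, 0.1625, 0.1125, 0.15, 0.15, 0.1375 (working shown to 5 dp, full precision carried).
Each pᵢ log₂ pᵢ term: 0.125×(-3.00000)=-0.37500, 0.1625×(-2.62149)=-0.42599, 0.1625×(-2.62149)=-0.42599, 0.1125×(-3.15200)=-0.35460, 0.15×(-2.73697)=-0.41054, 0.15×(-2.73697)=-0.41054, 0.1375×(-2.86250)=-0.39359.
Sum = -2.79627, so H' = 2.796.

2.796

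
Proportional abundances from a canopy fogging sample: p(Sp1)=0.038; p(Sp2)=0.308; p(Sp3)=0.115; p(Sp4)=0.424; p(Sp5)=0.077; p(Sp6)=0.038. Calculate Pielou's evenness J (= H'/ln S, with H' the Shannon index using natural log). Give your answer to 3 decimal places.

H' = −Σ pᵢ ln pᵢ = −((-0.12427) + (-0.36272) + (-0.24872) + (-0.36380) + (-0.19742) + (-0.12427)) = 1.42120 (working shown to 5 dp, full precision carried).
With S = 6 species, ln S = 1.79176, so J = 1.42120/1.79176 = 0.79319, i.e. 0.793 to 3 decimal places.

0.793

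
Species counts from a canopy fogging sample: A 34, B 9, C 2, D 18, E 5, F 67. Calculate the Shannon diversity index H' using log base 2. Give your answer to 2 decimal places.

1.92

Total N = 34+9+2+18+5+67 = 135, so the proportions are 0.2519, 0.0667, 0.0148, 0.1333, 0.037, 0.4963 (working shown to 4 dp, full precision carried).
Each pᵢ log₂ pᵢ term: 0.2519×(-1.9894)=-0.5010, 0.0667×(-3.9069)=-0.2605, 0.0148×(-6.0768)=-0.0900, 0.1333×(-2.9069)=-0.3876, 0.037×(-4.7549)=-0.1761, 0.4963×(-1.0107)=-0.5016.
Sum = -1.9168, so H' = 1.92.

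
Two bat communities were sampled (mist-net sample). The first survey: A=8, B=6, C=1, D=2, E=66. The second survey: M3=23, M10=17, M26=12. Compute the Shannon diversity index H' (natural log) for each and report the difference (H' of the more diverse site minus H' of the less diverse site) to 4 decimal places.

0.3241

The first survey: N=83, proportions 0.096386, 0.072289, 0.012048, 0.024096, 0.795181, giving H' = 0.740653 (working shown to 6 dp, full precision carried).
The second survey: N=52, proportions 0.442308, 0.326923, 0.230769, giving H' = 1.064708.
Difference = |0.740653 − 1.064708| = 0.324055, i.e. 0.3241 to 4 decimal places.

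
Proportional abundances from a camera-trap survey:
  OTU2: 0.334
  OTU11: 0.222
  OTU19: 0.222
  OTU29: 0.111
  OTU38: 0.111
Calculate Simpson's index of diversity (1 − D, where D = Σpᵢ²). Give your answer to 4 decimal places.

0.7652

D = 0.334² + 0.222² + 0.222² + 0.111² + 0.111² = 0.111556 + 0.049284 + 0.049284 + 0.012321 + 0.012321 = 0.234766 (working shown to 6 dp, full precision carried).
So 1 − D = 0.765234, i.e. 0.7652 to 4 decimal places.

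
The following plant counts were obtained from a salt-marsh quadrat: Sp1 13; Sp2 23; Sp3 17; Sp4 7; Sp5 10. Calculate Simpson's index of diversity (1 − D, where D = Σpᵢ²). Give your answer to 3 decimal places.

Total N = 13+23+17+7+10 = 70, so the proportions are 0.18571, 0.32857, 0.24286, 0.1, 0.14286 (working shown to 5 dp, full precision carried).
D = 0.18571² + 0.32857² + 0.24286² + 0.1² + 0.14286² = 0.03449 + 0.10796 + 0.05898 + 0.01000 + 0.02041 = 0.23184.
So 1 − D = 0.76816, i.e. 0.768 to 3 decimal places.

0.768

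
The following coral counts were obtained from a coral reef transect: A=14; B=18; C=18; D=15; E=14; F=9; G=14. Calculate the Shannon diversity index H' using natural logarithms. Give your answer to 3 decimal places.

1.926

Total N = 14+18+18+15+14+9+14 = 102, so the proportions are 0.13725, 0.17647, 0.17647, 0.14706, 0.13725, 0.08824, 0.13725 (working shown to 5 dp, full precision carried).
Each pᵢ ln pᵢ term: 0.13725×(-1.98592)=-0.27258, 0.17647×(-1.73460)=-0.30611, 0.17647×(-1.73460)=-0.30611, 0.14706×(-1.91692)=-0.28190, 0.13725×(-1.98592)=-0.27258, 0.08824×(-2.42775)=-0.21421, 0.13725×(-1.98592)=-0.27258.
Sum = -1.92606, so H' = 1.926.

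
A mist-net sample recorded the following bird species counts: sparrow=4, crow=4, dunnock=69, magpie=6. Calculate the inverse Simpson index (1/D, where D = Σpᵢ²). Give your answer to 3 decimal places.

1.427

Total N = 4+4+69+6 = 83, so the proportions are 0.048193, 0.048193, 0.831325, 0.072289 (working shown to 6 dp, full precision carried).
D = 0.048193² + 0.048193² + 0.831325² + 0.072289² = 0.002323 + 0.002323 + 0.691102 + 0.005226 = 0.700973.
So 1/D = 1.42659, i.e. 1.427 to 3 decimal places.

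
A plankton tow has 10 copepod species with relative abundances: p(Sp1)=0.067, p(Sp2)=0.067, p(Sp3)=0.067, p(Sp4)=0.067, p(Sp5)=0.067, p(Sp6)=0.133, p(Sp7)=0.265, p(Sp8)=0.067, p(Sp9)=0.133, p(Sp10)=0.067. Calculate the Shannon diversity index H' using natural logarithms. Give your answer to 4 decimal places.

Each pᵢ ln pᵢ term (working shown to 6 dp, full precision carried): 0.067×(-2.703063)=-0.181105, 0.067×(-2.703063)=-0.181105, 0.067×(-2.703063)=-0.181105, 0.067×(-2.703063)=-0.181105, 0.067×(-2.703063)=-0.181105, 0.133×(-2.017406)=-0.268315, 0.265×(-1.328025)=-0.351927, 0.067×(-2.703063)=-0.181105, 0.133×(-2.017406)=-0.268315, 0.067×(-2.703063)=-0.181105.
Sum = -2.156293, so H' = 2.1563.

2.1563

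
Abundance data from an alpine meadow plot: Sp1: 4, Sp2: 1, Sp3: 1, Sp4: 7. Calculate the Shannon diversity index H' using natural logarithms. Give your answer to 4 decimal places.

Total N = 4+1+1+7 = 13, so the proportions are 0.307692, 0.076923, 0.076923, 0.538462 (working shown to 6 dp, full precision carried).
Each pᵢ ln pᵢ term: 0.307692×(-1.178655)=-0.362663, 0.076923×(-2.564949)=-0.197304, 0.076923×(-2.564949)=-0.197304, 0.538462×(-0.619039)=-0.333329.
Sum = -1.090599, so H' = 1.0906.

1.0906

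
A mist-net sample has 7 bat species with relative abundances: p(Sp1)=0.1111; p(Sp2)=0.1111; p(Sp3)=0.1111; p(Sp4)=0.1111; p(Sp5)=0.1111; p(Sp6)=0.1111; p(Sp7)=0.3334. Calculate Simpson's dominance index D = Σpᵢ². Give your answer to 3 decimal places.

0.185

D = 0.1111² + 0.1111² + 0.1111² + 0.1111² + 0.1111² + 0.1111² + 0.3334² = 0.01234 + 0.01234 + 0.01234 + 0.01234 + 0.01234 + 0.01234 + 0.11116 = 0.18521 (working shown to 5 dp, full precision carried).
To 3 decimal places, D = 0.185.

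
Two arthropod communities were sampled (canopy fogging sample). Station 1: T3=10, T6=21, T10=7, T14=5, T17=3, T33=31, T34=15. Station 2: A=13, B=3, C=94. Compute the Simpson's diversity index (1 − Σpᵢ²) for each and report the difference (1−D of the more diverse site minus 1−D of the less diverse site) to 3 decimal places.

0.531

Station 1: N=92, proportions 0.1087, 0.22826, 0.07609, 0.05435, 0.03261, 0.33696, 0.16304, giving 1−D = 0.78615 (working shown to 5 dp, full precision carried).
Station 2: N=110, proportions 0.11818, 0.02727, 0.85455, giving 1−D = 0.25504.
Difference = |0.78615 − 0.25504| = 0.53111, i.e. 0.531 to 3 decimal places.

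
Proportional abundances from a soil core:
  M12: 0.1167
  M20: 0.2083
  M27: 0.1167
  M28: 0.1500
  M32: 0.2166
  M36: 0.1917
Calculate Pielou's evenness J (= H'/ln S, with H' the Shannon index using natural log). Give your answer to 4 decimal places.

0.9827

H' = −Σ pᵢ ln pᵢ = −((-0.250689) + (-0.326776) + (-0.250689) + (-0.284568) + (-0.331334) + (-0.316655)) = 1.760710 (working shown to 6 dp, full precision carried).
With S = 6 species, ln S = 1.791759, so J = 1.760710/1.791759 = 0.982671, i.e. 0.9827 to 4 decimal places.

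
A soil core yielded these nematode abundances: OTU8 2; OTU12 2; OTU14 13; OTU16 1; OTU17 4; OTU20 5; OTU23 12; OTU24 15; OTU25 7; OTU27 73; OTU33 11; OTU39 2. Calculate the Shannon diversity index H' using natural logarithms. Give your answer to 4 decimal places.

Total N = 2+2+13+1+4+5+12+15+7+73+11+2 = 147, so the proportions are 0.013605, 0.013605, 0.088435, 0.006803, 0.027211, 0.034014, 0.081633, 0.102041, 0.047619, 0.496599, 0.07483, 0.013605 (working shown to 6 dp, full precision carried).
Each pᵢ ln pᵢ term: 0.013605×(-4.297285)=-0.058466, 0.013605×(-4.297285)=-0.058466, 0.088435×(-2.425483)=-0.214499, 0.006803×(-4.990433)=-0.033949, 0.027211×(-3.604138)=-0.098072, 0.034014×(-3.380995)=-0.115000, 0.081633×(-2.505526)=-0.204533, 0.102041×(-2.282382)=-0.232896, 0.047619×(-3.044522)=-0.144977, 0.496599×(-0.699973)=-0.347606, 0.07483×(-2.592537)=-0.193999, 0.013605×(-4.297285)=-0.058466.
Sum = -1.760929, so H' = 1.7609.

1.7609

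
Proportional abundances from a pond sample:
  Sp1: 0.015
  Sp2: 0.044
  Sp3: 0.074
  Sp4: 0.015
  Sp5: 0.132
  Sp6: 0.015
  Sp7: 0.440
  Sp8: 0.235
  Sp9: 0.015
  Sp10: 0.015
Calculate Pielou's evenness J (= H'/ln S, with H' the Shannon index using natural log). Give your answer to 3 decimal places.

H' = −Σ pᵢ ln pᵢ = −((-0.06300) + (-0.13744) + (-0.19267) + (-0.06300) + (-0.26729) + (-0.06300) + (-0.36123) + (-0.34032) + (-0.06300) + (-0.06300)) = 1.61393 (working shown to 5 dp, full precision carried).
With S = 10 species, ln S = 2.30259, so J = 1.61393/2.30259 = 0.70092, i.e. 0.701 to 3 decimal places.

0.701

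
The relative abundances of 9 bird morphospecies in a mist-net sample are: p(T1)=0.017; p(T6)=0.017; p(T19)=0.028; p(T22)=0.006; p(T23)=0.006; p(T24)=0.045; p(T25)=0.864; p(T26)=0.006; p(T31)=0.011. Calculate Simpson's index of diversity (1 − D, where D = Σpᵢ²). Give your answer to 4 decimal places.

0.2499

D = 0.017² + 0.017² + 0.028² + 0.006² + 0.006² + 0.045² + 0.864² + 0.006² + 0.011² = 0.000289 + 0.000289 + 0.000784 + 0.000036 + 0.000036 + 0.002025 + 0.746496 + 0.000036 + 0.000121 = 0.750112 (working shown to 6 dp, full precision carried).
So 1 − D = 0.249888, i.e. 0.2499 to 4 decimal places.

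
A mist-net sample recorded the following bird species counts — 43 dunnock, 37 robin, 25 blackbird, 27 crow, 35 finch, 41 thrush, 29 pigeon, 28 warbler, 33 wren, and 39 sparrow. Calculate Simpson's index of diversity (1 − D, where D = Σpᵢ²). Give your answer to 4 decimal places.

Total N = 43+37+25+27+35+41+29+28+33+39 = 337, so the proportions are 0.127596, 0.109792, 0.074184, 0.080119, 0.103858, 0.121662, 0.086053, 0.083086, 0.097923, 0.115727 (working shown to 6 dp, full precision carried).
D = 0.127596² + 0.109792² + 0.074184² + 0.080119² + 0.103858² + 0.121662² + 0.086053² + 0.083086² + 0.097923² + 0.115727² = 0.016281 + 0.012054 + 0.005503 + 0.006419 + 0.010786 + 0.014802 + 0.007405 + 0.006903 + 0.009589 + 0.013393 = 0.103136.
So 1 − D = 0.896864, i.e. 0.8969 to 4 decimal places.

0.8969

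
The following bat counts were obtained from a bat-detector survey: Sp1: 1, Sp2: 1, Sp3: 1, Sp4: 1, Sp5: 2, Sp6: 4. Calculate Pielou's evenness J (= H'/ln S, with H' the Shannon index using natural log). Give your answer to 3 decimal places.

Total N = 1+1+1+1+2+4 = 10, so the proportions are 0.1, 0.1, 0.1, 0.1, 0.2, 0.4 (working shown to 5 dp, full precision carried).
H' = −Σ pᵢ ln pᵢ = −((-0.23026) + (-0.23026) + (-0.23026) + (-0.23026) + (-0.32189) + (-0.36652)) = 1.60944.
With S = 6 species, ln S = 1.79176, so J = 1.60944/1.79176 = 0.89824, i.e. 0.898 to 3 decimal places.

0.898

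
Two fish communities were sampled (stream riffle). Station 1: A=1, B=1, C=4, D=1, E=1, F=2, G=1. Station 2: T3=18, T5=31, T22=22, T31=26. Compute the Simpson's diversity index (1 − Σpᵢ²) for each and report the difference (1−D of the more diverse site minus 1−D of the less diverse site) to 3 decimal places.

0.053

Station 1: N=11, proportions 0.09091, 0.09091, 0.36364, 0.09091, 0.09091, 0.18182, 0.09091, giving 1−D = 0.79339 (working shown to 5 dp, full precision carried).
Station 2: N=97, proportions 0.18557, 0.31959, 0.2268, 0.26804, giving 1−D = 0.74014.
Difference = |0.79339 − 0.74014| = 0.05325, i.e. 0.053 to 3 decimal places.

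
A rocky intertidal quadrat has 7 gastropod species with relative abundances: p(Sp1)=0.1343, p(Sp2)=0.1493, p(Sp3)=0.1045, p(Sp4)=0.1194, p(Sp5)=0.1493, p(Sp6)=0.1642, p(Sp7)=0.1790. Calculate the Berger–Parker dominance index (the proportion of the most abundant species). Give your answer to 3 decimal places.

The largest proportion is 0.179, i.e. d = 0.179 to 3 decimal places.

0.179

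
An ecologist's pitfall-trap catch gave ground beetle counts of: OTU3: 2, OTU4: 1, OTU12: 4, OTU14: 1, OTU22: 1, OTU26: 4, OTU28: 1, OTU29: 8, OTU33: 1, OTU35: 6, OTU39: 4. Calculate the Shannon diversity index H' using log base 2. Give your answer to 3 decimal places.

Total N = 2+1+4+1+1+4+1+8+1+6+4 = 33, so the proportions are 0.06061, 0.0303, 0.12121, 0.0303, 0.0303, 0.12121, 0.0303, 0.24242, 0.0303, 0.18182, 0.12121 (working shown to 5 dp, full precision carried).
Each pᵢ log₂ pᵢ term: 0.06061×(-4.04439)=-0.24511, 0.0303×(-5.04439)=-0.15286, 0.12121×(-3.04439)=-0.36902, 0.0303×(-5.04439)=-0.15286, 0.0303×(-5.04439)=-0.15286, 0.12121×(-3.04439)=-0.36902, 0.0303×(-5.04439)=-0.15286, 0.24242×(-2.04439)=-0.49561, 0.0303×(-5.04439)=-0.15286, 0.18182×(-2.45943)=-0.44717, 0.12121×(-3.04439)=-0.36902.
Sum = -3.05925, so H' = 3.059.

3.059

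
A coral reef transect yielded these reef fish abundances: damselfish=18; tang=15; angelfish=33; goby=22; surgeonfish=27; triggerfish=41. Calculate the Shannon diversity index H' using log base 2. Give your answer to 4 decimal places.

2.5016

Total N = 18+15+33+22+27+41 = 156, so the proportions are 0.115385, 0.096154, 0.211538, 0.141026, 0.173077, 0.262821 (working shown to 6 dp, full precision carried).
Each pᵢ log₂ pᵢ term: 0.115385×(-3.115477)=-0.359478, 0.096154×(-3.378512)=-0.324857, 0.211538×(-2.241008)=-0.474059, 0.141026×(-2.825971)=-0.398534, 0.173077×(-2.530515)=-0.437974, 0.262821×(-1.927850)=-0.506679.
Sum = -2.501581, so H' = 2.5016.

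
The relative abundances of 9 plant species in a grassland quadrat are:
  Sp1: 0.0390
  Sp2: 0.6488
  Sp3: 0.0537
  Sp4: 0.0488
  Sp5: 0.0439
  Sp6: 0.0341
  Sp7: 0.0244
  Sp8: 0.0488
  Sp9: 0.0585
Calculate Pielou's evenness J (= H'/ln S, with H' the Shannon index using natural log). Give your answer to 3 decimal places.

H' = −Σ pᵢ ln pᵢ = −((-0.12652) + (-0.28069) + (-0.15704) + (-0.14738) + (-0.13722) + (-0.11521) + (-0.09060) + (-0.14738) + (-0.16607)) = 1.36810 (working shown to 5 dp, full precision carried).
With S = 9 species, ln S = 2.19722, so J = 1.36810/2.19722 = 0.62265, i.e. 0.623 to 3 decimal places.

0.623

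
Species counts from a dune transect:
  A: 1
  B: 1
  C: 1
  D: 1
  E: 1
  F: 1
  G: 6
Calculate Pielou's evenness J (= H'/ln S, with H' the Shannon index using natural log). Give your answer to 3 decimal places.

0.817

Total N = 1+1+1+1+1+1+6 = 12, so the proportions are 0.08333, 0.08333, 0.08333, 0.08333, 0.08333, 0.08333, 0.5 (working shown to 5 dp, full precision carried).
H' = −Σ pᵢ ln pᵢ = −((-0.20708) + (-0.20708) + (-0.20708) + (-0.20708) + (-0.20708) + (-0.20708) + (-0.34657)) = 1.58903.
With S = 7 species, ln S = 1.94591, so J = 1.58903/1.94591 = 0.81660, i.e. 0.817 to 3 decimal places.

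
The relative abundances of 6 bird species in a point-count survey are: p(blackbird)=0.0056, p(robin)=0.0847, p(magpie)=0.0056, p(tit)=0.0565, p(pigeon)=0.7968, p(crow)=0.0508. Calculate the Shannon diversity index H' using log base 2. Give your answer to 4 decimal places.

1.0992

Each pᵢ log₂ pᵢ term (working shown to 6 dp, full precision carried): 0.0056×(-7.480357)=-0.041890, 0.0847×(-3.561494)=-0.301659, 0.0056×(-7.480357)=-0.041890, 0.0565×(-4.145605)=-0.234227, 0.7968×(-0.327710)=-0.261120, 0.0508×(-4.299028)=-0.218391.
Sum = -1.099176, so H' = 1.0992.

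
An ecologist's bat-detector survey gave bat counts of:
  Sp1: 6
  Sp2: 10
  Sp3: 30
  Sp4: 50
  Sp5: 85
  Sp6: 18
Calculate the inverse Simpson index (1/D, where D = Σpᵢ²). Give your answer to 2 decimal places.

3.57

Total N = 6+10+30+50+85+18 = 199, so the proportions are 0.030151, 0.050251, 0.150754, 0.251256, 0.427136, 0.090452 (working shown to 6 dp, full precision carried).
D = 0.030151² + 0.050251² + 0.150754² + 0.251256² + 0.427136² + 0.090452² = 0.000909 + 0.002525 + 0.022727 + 0.063130 + 0.182445 + 0.008182 = 0.279917.
So 1/D = 3.5725, i.e. 3.57 to 2 decimal places.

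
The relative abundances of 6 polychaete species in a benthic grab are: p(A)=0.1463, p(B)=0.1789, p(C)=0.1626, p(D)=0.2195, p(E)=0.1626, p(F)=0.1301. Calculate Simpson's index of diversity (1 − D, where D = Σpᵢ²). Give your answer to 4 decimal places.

0.8286

D = 0.1463² + 0.1789² + 0.1626² + 0.2195² + 0.1626² + 0.1301² = 0.021404 + 0.032005 + 0.026439 + 0.048180 + 0.026439 + 0.016926 = 0.171393 (working shown to 6 dp, full precision carried).
So 1 − D = 0.828607, i.e. 0.8286 to 4 decimal places.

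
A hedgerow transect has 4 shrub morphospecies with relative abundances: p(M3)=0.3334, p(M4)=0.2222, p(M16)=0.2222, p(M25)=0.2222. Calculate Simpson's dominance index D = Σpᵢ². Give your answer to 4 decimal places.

D = 0.3334² + 0.2222² + 0.2222² + 0.2222² = 0.111156 + 0.049373 + 0.049373 + 0.049373 = 0.259274 (working shown to 6 dp, full precision carried).
To 4 decimal places, D = 0.2593.

0.2593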